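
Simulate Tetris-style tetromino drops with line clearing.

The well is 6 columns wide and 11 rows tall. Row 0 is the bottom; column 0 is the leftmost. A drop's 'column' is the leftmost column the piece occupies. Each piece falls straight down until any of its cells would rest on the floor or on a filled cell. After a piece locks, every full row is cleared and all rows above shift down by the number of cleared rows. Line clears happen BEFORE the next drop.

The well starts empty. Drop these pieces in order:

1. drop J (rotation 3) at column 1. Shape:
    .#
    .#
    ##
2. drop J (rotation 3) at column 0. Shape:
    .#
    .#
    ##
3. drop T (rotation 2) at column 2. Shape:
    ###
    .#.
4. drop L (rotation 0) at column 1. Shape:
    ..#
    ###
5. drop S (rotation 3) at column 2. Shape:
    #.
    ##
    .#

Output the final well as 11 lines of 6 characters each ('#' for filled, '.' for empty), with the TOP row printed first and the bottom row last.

Drop 1: J rot3 at col 1 lands with bottom-row=0; cleared 0 line(s) (total 0); column heights now [0 1 3 0 0 0], max=3
Drop 2: J rot3 at col 0 lands with bottom-row=1; cleared 0 line(s) (total 0); column heights now [2 4 3 0 0 0], max=4
Drop 3: T rot2 at col 2 lands with bottom-row=2; cleared 0 line(s) (total 0); column heights now [2 4 4 4 4 0], max=4
Drop 4: L rot0 at col 1 lands with bottom-row=4; cleared 0 line(s) (total 0); column heights now [2 5 5 6 4 0], max=6
Drop 5: S rot3 at col 2 lands with bottom-row=6; cleared 0 line(s) (total 0); column heights now [2 5 9 8 4 0], max=9

Answer: ......
......
..#...
..##..
...#..
...#..
.###..
.####.
.###..
###...
.##...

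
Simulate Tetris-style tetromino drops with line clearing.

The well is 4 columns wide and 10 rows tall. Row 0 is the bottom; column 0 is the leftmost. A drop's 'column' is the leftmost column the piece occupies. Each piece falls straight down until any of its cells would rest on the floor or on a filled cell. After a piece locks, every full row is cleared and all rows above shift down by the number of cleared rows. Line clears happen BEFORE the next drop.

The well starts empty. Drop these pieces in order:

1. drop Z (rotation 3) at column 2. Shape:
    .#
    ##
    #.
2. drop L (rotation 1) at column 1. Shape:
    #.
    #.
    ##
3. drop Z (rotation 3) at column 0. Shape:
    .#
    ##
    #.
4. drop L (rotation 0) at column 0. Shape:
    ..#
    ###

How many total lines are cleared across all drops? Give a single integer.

Drop 1: Z rot3 at col 2 lands with bottom-row=0; cleared 0 line(s) (total 0); column heights now [0 0 2 3], max=3
Drop 2: L rot1 at col 1 lands with bottom-row=2; cleared 0 line(s) (total 0); column heights now [0 5 3 3], max=5
Drop 3: Z rot3 at col 0 lands with bottom-row=4; cleared 0 line(s) (total 0); column heights now [6 7 3 3], max=7
Drop 4: L rot0 at col 0 lands with bottom-row=7; cleared 0 line(s) (total 0); column heights now [8 8 9 3], max=9

Answer: 0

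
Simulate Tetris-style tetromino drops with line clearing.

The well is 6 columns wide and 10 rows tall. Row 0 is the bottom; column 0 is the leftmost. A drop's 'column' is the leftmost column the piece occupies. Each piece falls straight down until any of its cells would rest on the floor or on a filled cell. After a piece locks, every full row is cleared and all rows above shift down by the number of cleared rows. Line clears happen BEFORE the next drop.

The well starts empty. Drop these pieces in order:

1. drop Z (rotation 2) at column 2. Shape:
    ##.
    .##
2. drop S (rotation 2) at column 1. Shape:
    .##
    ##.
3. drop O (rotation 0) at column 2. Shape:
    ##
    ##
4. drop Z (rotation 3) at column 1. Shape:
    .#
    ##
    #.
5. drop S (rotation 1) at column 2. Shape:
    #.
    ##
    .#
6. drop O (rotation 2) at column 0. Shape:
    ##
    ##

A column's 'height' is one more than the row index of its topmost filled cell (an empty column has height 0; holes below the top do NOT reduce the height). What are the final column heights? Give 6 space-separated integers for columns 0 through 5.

Answer: 9 9 10 9 1 0

Derivation:
Drop 1: Z rot2 at col 2 lands with bottom-row=0; cleared 0 line(s) (total 0); column heights now [0 0 2 2 1 0], max=2
Drop 2: S rot2 at col 1 lands with bottom-row=2; cleared 0 line(s) (total 0); column heights now [0 3 4 4 1 0], max=4
Drop 3: O rot0 at col 2 lands with bottom-row=4; cleared 0 line(s) (total 0); column heights now [0 3 6 6 1 0], max=6
Drop 4: Z rot3 at col 1 lands with bottom-row=5; cleared 0 line(s) (total 0); column heights now [0 7 8 6 1 0], max=8
Drop 5: S rot1 at col 2 lands with bottom-row=7; cleared 0 line(s) (total 0); column heights now [0 7 10 9 1 0], max=10
Drop 6: O rot2 at col 0 lands with bottom-row=7; cleared 0 line(s) (total 0); column heights now [9 9 10 9 1 0], max=10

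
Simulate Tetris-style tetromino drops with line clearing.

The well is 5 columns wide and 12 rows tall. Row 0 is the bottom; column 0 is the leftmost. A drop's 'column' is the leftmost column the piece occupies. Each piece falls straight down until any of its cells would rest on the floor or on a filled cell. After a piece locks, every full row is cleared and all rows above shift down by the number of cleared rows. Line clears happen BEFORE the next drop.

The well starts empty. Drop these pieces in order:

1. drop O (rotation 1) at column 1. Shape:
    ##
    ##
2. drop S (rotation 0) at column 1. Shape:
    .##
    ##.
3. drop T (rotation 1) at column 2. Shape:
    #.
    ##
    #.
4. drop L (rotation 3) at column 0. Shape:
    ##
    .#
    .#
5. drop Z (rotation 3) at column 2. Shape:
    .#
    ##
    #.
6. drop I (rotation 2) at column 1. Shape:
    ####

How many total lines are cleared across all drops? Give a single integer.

Answer: 0

Derivation:
Drop 1: O rot1 at col 1 lands with bottom-row=0; cleared 0 line(s) (total 0); column heights now [0 2 2 0 0], max=2
Drop 2: S rot0 at col 1 lands with bottom-row=2; cleared 0 line(s) (total 0); column heights now [0 3 4 4 0], max=4
Drop 3: T rot1 at col 2 lands with bottom-row=4; cleared 0 line(s) (total 0); column heights now [0 3 7 6 0], max=7
Drop 4: L rot3 at col 0 lands with bottom-row=3; cleared 0 line(s) (total 0); column heights now [6 6 7 6 0], max=7
Drop 5: Z rot3 at col 2 lands with bottom-row=7; cleared 0 line(s) (total 0); column heights now [6 6 9 10 0], max=10
Drop 6: I rot2 at col 1 lands with bottom-row=10; cleared 0 line(s) (total 0); column heights now [6 11 11 11 11], max=11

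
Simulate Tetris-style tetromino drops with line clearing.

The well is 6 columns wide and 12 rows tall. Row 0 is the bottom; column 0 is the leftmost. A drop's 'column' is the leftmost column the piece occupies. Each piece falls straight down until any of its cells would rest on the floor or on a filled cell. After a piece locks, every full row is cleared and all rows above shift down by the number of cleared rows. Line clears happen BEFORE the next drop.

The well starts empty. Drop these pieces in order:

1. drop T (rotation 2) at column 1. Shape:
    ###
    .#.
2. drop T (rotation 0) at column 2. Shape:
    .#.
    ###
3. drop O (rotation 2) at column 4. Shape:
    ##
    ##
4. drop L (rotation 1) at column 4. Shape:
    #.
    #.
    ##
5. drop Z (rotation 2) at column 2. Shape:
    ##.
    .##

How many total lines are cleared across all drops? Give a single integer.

Answer: 0

Derivation:
Drop 1: T rot2 at col 1 lands with bottom-row=0; cleared 0 line(s) (total 0); column heights now [0 2 2 2 0 0], max=2
Drop 2: T rot0 at col 2 lands with bottom-row=2; cleared 0 line(s) (total 0); column heights now [0 2 3 4 3 0], max=4
Drop 3: O rot2 at col 4 lands with bottom-row=3; cleared 0 line(s) (total 0); column heights now [0 2 3 4 5 5], max=5
Drop 4: L rot1 at col 4 lands with bottom-row=5; cleared 0 line(s) (total 0); column heights now [0 2 3 4 8 6], max=8
Drop 5: Z rot2 at col 2 lands with bottom-row=8; cleared 0 line(s) (total 0); column heights now [0 2 10 10 9 6], max=10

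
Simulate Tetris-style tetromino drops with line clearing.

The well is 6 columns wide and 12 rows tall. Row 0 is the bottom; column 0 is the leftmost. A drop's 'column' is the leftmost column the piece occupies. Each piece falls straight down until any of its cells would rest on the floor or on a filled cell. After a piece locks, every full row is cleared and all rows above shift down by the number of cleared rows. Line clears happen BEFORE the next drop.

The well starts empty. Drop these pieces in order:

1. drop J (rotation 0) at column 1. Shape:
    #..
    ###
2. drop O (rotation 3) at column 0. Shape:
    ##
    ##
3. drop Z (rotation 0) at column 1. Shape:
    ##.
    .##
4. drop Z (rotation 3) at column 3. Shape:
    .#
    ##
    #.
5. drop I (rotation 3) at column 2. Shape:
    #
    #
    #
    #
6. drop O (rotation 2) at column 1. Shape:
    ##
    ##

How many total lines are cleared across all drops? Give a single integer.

Answer: 0

Derivation:
Drop 1: J rot0 at col 1 lands with bottom-row=0; cleared 0 line(s) (total 0); column heights now [0 2 1 1 0 0], max=2
Drop 2: O rot3 at col 0 lands with bottom-row=2; cleared 0 line(s) (total 0); column heights now [4 4 1 1 0 0], max=4
Drop 3: Z rot0 at col 1 lands with bottom-row=3; cleared 0 line(s) (total 0); column heights now [4 5 5 4 0 0], max=5
Drop 4: Z rot3 at col 3 lands with bottom-row=4; cleared 0 line(s) (total 0); column heights now [4 5 5 6 7 0], max=7
Drop 5: I rot3 at col 2 lands with bottom-row=5; cleared 0 line(s) (total 0); column heights now [4 5 9 6 7 0], max=9
Drop 6: O rot2 at col 1 lands with bottom-row=9; cleared 0 line(s) (total 0); column heights now [4 11 11 6 7 0], max=11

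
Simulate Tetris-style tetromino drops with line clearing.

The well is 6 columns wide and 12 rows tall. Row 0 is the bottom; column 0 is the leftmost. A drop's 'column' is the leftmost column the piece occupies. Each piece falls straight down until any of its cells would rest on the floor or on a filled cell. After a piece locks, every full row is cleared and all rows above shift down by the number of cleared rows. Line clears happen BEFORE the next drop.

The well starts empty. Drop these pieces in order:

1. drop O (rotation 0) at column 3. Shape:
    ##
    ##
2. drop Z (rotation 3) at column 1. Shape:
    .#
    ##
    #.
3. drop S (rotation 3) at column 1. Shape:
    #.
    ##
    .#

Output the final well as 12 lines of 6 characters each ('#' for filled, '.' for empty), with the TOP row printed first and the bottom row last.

Drop 1: O rot0 at col 3 lands with bottom-row=0; cleared 0 line(s) (total 0); column heights now [0 0 0 2 2 0], max=2
Drop 2: Z rot3 at col 1 lands with bottom-row=0; cleared 0 line(s) (total 0); column heights now [0 2 3 2 2 0], max=3
Drop 3: S rot3 at col 1 lands with bottom-row=3; cleared 0 line(s) (total 0); column heights now [0 6 5 2 2 0], max=6

Answer: ......
......
......
......
......
......
.#....
.##...
..#...
..#...
.####.
.#.##.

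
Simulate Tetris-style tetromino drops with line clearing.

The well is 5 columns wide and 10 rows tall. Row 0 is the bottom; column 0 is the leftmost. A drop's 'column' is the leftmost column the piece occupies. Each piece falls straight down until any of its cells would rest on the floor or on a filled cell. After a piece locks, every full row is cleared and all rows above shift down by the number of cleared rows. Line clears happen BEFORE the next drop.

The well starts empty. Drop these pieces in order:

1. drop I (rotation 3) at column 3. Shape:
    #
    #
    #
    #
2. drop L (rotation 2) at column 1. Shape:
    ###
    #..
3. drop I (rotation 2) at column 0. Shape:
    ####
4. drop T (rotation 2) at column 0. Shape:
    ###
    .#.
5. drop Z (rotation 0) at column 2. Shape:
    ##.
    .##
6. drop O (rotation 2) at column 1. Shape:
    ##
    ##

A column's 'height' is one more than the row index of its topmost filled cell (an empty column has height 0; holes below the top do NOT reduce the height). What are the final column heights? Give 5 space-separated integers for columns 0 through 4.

Answer: 6 10 10 8 0

Derivation:
Drop 1: I rot3 at col 3 lands with bottom-row=0; cleared 0 line(s) (total 0); column heights now [0 0 0 4 0], max=4
Drop 2: L rot2 at col 1 lands with bottom-row=3; cleared 0 line(s) (total 0); column heights now [0 5 5 5 0], max=5
Drop 3: I rot2 at col 0 lands with bottom-row=5; cleared 0 line(s) (total 0); column heights now [6 6 6 6 0], max=6
Drop 4: T rot2 at col 0 lands with bottom-row=6; cleared 0 line(s) (total 0); column heights now [8 8 8 6 0], max=8
Drop 5: Z rot0 at col 2 lands with bottom-row=7; cleared 1 line(s) (total 1); column heights now [6 7 8 8 0], max=8
Drop 6: O rot2 at col 1 lands with bottom-row=8; cleared 0 line(s) (total 1); column heights now [6 10 10 8 0], max=10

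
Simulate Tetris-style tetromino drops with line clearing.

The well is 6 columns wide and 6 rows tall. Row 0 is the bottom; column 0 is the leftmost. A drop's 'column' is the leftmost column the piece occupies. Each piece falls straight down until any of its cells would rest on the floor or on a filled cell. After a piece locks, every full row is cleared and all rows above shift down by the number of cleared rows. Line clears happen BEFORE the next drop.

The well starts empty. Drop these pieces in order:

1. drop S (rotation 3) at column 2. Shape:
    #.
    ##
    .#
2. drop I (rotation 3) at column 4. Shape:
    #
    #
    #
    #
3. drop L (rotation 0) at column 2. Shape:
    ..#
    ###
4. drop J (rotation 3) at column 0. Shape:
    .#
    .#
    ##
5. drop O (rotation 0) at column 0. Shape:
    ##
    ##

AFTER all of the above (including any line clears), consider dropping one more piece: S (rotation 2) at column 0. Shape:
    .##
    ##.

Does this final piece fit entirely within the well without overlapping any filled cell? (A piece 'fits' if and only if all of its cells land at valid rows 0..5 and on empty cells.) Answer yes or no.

Answer: no

Derivation:
Drop 1: S rot3 at col 2 lands with bottom-row=0; cleared 0 line(s) (total 0); column heights now [0 0 3 2 0 0], max=3
Drop 2: I rot3 at col 4 lands with bottom-row=0; cleared 0 line(s) (total 0); column heights now [0 0 3 2 4 0], max=4
Drop 3: L rot0 at col 2 lands with bottom-row=4; cleared 0 line(s) (total 0); column heights now [0 0 5 5 6 0], max=6
Drop 4: J rot3 at col 0 lands with bottom-row=0; cleared 0 line(s) (total 0); column heights now [1 3 5 5 6 0], max=6
Drop 5: O rot0 at col 0 lands with bottom-row=3; cleared 0 line(s) (total 0); column heights now [5 5 5 5 6 0], max=6
Test piece S rot2 at col 0 (width 3): heights before test = [5 5 5 5 6 0]; fits = False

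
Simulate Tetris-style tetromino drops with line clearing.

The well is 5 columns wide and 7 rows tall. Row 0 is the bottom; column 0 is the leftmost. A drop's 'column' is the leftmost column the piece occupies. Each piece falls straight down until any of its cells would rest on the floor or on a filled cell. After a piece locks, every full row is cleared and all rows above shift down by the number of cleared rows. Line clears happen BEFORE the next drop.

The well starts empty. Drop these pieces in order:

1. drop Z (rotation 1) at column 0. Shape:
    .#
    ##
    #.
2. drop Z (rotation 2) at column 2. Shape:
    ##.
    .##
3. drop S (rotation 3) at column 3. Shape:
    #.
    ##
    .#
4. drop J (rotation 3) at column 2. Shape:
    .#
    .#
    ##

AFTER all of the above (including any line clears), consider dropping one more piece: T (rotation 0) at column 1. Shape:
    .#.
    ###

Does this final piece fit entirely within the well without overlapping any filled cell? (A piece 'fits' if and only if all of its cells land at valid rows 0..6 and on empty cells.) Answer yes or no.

Drop 1: Z rot1 at col 0 lands with bottom-row=0; cleared 0 line(s) (total 0); column heights now [2 3 0 0 0], max=3
Drop 2: Z rot2 at col 2 lands with bottom-row=0; cleared 0 line(s) (total 0); column heights now [2 3 2 2 1], max=3
Drop 3: S rot3 at col 3 lands with bottom-row=1; cleared 1 line(s) (total 1); column heights now [1 2 0 3 2], max=3
Drop 4: J rot3 at col 2 lands with bottom-row=3; cleared 0 line(s) (total 1); column heights now [1 2 4 6 2], max=6
Test piece T rot0 at col 1 (width 3): heights before test = [1 2 4 6 2]; fits = False

Answer: no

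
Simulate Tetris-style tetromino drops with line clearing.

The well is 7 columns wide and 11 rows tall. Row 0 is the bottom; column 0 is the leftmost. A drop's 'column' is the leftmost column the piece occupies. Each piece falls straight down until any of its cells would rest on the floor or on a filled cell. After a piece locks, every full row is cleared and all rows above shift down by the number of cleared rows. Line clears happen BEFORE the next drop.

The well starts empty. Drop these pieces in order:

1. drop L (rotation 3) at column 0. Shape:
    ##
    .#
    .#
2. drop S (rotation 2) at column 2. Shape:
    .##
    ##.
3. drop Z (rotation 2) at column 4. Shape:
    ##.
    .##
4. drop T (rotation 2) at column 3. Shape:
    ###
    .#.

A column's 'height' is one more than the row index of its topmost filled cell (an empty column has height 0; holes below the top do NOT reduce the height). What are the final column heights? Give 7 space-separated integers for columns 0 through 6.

Answer: 3 3 1 5 5 5 2

Derivation:
Drop 1: L rot3 at col 0 lands with bottom-row=0; cleared 0 line(s) (total 0); column heights now [3 3 0 0 0 0 0], max=3
Drop 2: S rot2 at col 2 lands with bottom-row=0; cleared 0 line(s) (total 0); column heights now [3 3 1 2 2 0 0], max=3
Drop 3: Z rot2 at col 4 lands with bottom-row=1; cleared 0 line(s) (total 0); column heights now [3 3 1 2 3 3 2], max=3
Drop 4: T rot2 at col 3 lands with bottom-row=3; cleared 0 line(s) (total 0); column heights now [3 3 1 5 5 5 2], max=5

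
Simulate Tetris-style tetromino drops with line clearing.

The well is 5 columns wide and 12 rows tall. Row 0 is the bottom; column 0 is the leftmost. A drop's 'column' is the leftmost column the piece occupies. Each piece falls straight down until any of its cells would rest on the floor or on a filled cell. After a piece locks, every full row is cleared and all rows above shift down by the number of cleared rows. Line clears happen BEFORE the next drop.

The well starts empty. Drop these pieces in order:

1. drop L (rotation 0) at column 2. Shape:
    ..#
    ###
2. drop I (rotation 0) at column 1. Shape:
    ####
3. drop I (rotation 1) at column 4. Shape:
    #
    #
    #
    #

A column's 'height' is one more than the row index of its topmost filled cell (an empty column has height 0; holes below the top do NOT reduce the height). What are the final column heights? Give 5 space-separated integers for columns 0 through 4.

Drop 1: L rot0 at col 2 lands with bottom-row=0; cleared 0 line(s) (total 0); column heights now [0 0 1 1 2], max=2
Drop 2: I rot0 at col 1 lands with bottom-row=2; cleared 0 line(s) (total 0); column heights now [0 3 3 3 3], max=3
Drop 3: I rot1 at col 4 lands with bottom-row=3; cleared 0 line(s) (total 0); column heights now [0 3 3 3 7], max=7

Answer: 0 3 3 3 7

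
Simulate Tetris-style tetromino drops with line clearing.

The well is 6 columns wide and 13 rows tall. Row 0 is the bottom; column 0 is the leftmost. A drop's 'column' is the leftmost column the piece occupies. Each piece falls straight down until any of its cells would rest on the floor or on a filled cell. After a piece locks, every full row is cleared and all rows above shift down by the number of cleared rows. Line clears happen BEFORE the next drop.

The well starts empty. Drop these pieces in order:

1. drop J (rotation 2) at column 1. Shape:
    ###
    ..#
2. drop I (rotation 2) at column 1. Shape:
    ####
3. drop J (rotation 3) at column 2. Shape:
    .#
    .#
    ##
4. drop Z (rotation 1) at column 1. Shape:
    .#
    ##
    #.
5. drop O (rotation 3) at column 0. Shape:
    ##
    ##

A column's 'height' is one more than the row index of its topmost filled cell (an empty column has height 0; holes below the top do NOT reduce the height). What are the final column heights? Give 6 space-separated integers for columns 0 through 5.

Drop 1: J rot2 at col 1 lands with bottom-row=0; cleared 0 line(s) (total 0); column heights now [0 2 2 2 0 0], max=2
Drop 2: I rot2 at col 1 lands with bottom-row=2; cleared 0 line(s) (total 0); column heights now [0 3 3 3 3 0], max=3
Drop 3: J rot3 at col 2 lands with bottom-row=3; cleared 0 line(s) (total 0); column heights now [0 3 4 6 3 0], max=6
Drop 4: Z rot1 at col 1 lands with bottom-row=3; cleared 0 line(s) (total 0); column heights now [0 5 6 6 3 0], max=6
Drop 5: O rot3 at col 0 lands with bottom-row=5; cleared 0 line(s) (total 0); column heights now [7 7 6 6 3 0], max=7

Answer: 7 7 6 6 3 0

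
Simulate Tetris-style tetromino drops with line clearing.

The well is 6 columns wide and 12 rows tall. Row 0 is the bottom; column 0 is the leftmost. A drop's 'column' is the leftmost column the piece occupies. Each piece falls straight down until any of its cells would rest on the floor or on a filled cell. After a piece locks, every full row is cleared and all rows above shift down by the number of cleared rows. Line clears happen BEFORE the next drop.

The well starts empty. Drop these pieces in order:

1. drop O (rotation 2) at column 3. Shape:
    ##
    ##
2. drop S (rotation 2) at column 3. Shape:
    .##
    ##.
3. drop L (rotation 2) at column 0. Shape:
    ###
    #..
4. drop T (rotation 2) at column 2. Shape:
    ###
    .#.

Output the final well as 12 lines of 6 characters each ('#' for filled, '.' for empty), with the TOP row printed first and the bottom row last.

Drop 1: O rot2 at col 3 lands with bottom-row=0; cleared 0 line(s) (total 0); column heights now [0 0 0 2 2 0], max=2
Drop 2: S rot2 at col 3 lands with bottom-row=2; cleared 0 line(s) (total 0); column heights now [0 0 0 3 4 4], max=4
Drop 3: L rot2 at col 0 lands with bottom-row=0; cleared 0 line(s) (total 0); column heights now [2 2 2 3 4 4], max=4
Drop 4: T rot2 at col 2 lands with bottom-row=3; cleared 0 line(s) (total 0); column heights now [2 2 5 5 5 4], max=5

Answer: ......
......
......
......
......
......
......
..###.
...###
...##.
#####.
#..##.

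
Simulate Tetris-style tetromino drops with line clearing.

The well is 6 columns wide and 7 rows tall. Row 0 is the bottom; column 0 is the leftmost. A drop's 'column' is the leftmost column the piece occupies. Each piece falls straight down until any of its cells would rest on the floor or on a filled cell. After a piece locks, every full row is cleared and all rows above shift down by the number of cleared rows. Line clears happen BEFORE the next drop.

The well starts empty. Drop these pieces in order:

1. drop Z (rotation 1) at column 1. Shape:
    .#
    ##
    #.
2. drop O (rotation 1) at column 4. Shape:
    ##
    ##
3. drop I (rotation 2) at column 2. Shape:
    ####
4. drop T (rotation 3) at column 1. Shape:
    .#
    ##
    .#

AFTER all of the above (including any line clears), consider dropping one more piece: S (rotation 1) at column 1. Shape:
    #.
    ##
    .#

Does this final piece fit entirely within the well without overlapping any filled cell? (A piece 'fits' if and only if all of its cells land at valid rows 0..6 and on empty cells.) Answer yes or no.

Answer: no

Derivation:
Drop 1: Z rot1 at col 1 lands with bottom-row=0; cleared 0 line(s) (total 0); column heights now [0 2 3 0 0 0], max=3
Drop 2: O rot1 at col 4 lands with bottom-row=0; cleared 0 line(s) (total 0); column heights now [0 2 3 0 2 2], max=3
Drop 3: I rot2 at col 2 lands with bottom-row=3; cleared 0 line(s) (total 0); column heights now [0 2 4 4 4 4], max=4
Drop 4: T rot3 at col 1 lands with bottom-row=4; cleared 0 line(s) (total 0); column heights now [0 6 7 4 4 4], max=7
Test piece S rot1 at col 1 (width 2): heights before test = [0 6 7 4 4 4]; fits = False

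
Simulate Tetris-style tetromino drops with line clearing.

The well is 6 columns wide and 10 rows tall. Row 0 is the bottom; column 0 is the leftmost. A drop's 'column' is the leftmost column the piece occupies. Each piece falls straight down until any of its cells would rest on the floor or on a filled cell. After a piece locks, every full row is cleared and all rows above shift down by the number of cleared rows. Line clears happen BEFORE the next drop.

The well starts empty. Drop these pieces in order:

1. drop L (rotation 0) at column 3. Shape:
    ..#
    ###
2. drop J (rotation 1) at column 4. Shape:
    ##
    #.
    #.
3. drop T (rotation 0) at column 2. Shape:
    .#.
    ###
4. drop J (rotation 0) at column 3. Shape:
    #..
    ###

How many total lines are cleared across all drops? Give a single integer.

Answer: 0

Derivation:
Drop 1: L rot0 at col 3 lands with bottom-row=0; cleared 0 line(s) (total 0); column heights now [0 0 0 1 1 2], max=2
Drop 2: J rot1 at col 4 lands with bottom-row=1; cleared 0 line(s) (total 0); column heights now [0 0 0 1 4 4], max=4
Drop 3: T rot0 at col 2 lands with bottom-row=4; cleared 0 line(s) (total 0); column heights now [0 0 5 6 5 4], max=6
Drop 4: J rot0 at col 3 lands with bottom-row=6; cleared 0 line(s) (total 0); column heights now [0 0 5 8 7 7], max=8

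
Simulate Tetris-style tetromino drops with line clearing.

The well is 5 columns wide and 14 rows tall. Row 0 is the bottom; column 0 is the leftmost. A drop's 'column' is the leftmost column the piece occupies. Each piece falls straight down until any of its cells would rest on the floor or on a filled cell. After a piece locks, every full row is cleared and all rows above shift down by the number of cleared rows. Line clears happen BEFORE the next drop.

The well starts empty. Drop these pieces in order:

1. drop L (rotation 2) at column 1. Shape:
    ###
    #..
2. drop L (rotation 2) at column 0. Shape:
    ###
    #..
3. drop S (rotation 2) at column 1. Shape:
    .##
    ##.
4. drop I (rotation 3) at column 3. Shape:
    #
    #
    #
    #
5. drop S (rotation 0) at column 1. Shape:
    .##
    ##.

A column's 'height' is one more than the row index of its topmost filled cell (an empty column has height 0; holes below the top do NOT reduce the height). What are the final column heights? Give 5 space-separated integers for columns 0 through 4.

Answer: 3 9 10 10 0

Derivation:
Drop 1: L rot2 at col 1 lands with bottom-row=0; cleared 0 line(s) (total 0); column heights now [0 2 2 2 0], max=2
Drop 2: L rot2 at col 0 lands with bottom-row=1; cleared 0 line(s) (total 0); column heights now [3 3 3 2 0], max=3
Drop 3: S rot2 at col 1 lands with bottom-row=3; cleared 0 line(s) (total 0); column heights now [3 4 5 5 0], max=5
Drop 4: I rot3 at col 3 lands with bottom-row=5; cleared 0 line(s) (total 0); column heights now [3 4 5 9 0], max=9
Drop 5: S rot0 at col 1 lands with bottom-row=8; cleared 0 line(s) (total 0); column heights now [3 9 10 10 0], max=10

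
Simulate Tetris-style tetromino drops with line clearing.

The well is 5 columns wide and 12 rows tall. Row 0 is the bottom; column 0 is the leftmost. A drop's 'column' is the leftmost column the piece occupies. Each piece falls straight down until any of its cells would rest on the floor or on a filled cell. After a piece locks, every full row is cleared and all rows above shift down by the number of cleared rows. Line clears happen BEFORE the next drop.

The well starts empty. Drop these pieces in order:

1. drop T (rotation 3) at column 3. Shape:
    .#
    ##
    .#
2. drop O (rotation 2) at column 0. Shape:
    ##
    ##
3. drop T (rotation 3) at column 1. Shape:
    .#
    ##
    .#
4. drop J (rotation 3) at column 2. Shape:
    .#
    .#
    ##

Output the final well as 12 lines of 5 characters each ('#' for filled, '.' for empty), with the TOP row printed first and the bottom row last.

Answer: .....
.....
.....
.....
.....
.....
...#.
...#.
..##.
..#..
.##.#
##..#

Derivation:
Drop 1: T rot3 at col 3 lands with bottom-row=0; cleared 0 line(s) (total 0); column heights now [0 0 0 2 3], max=3
Drop 2: O rot2 at col 0 lands with bottom-row=0; cleared 0 line(s) (total 0); column heights now [2 2 0 2 3], max=3
Drop 3: T rot3 at col 1 lands with bottom-row=1; cleared 1 line(s) (total 1); column heights now [1 2 3 0 2], max=3
Drop 4: J rot3 at col 2 lands with bottom-row=3; cleared 0 line(s) (total 1); column heights now [1 2 4 6 2], max=6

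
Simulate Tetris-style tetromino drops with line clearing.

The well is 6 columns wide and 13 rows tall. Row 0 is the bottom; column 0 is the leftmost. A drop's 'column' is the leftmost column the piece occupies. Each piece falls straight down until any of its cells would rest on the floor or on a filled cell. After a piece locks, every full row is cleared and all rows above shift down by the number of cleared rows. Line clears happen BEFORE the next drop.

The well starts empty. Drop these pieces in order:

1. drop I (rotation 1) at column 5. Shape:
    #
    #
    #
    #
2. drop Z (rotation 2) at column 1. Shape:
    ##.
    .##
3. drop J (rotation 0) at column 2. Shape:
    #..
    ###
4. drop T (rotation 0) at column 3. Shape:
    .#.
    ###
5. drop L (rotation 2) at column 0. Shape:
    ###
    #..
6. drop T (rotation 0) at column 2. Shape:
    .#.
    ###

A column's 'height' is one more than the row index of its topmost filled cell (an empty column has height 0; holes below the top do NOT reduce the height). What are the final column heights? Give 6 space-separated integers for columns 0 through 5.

Answer: 4 2 6 7 6 4

Derivation:
Drop 1: I rot1 at col 5 lands with bottom-row=0; cleared 0 line(s) (total 0); column heights now [0 0 0 0 0 4], max=4
Drop 2: Z rot2 at col 1 lands with bottom-row=0; cleared 0 line(s) (total 0); column heights now [0 2 2 1 0 4], max=4
Drop 3: J rot0 at col 2 lands with bottom-row=2; cleared 0 line(s) (total 0); column heights now [0 2 4 3 3 4], max=4
Drop 4: T rot0 at col 3 lands with bottom-row=4; cleared 0 line(s) (total 0); column heights now [0 2 4 5 6 5], max=6
Drop 5: L rot2 at col 0 lands with bottom-row=3; cleared 1 line(s) (total 1); column heights now [4 2 4 3 5 4], max=5
Drop 6: T rot0 at col 2 lands with bottom-row=5; cleared 0 line(s) (total 1); column heights now [4 2 6 7 6 4], max=7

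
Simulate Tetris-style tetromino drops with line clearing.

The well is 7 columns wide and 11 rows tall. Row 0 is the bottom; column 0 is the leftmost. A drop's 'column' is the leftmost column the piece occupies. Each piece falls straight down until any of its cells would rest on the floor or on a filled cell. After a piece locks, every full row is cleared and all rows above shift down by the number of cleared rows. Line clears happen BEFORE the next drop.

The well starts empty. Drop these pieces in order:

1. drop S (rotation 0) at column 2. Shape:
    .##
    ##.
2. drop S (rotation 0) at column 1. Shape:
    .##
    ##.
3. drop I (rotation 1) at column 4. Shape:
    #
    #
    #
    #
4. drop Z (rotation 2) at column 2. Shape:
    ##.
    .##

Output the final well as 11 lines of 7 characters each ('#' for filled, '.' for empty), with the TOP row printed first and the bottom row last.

Answer: .......
.......
.......
..##...
...##..
....#..
....#..
....#..
..###..
.####..
..##...

Derivation:
Drop 1: S rot0 at col 2 lands with bottom-row=0; cleared 0 line(s) (total 0); column heights now [0 0 1 2 2 0 0], max=2
Drop 2: S rot0 at col 1 lands with bottom-row=1; cleared 0 line(s) (total 0); column heights now [0 2 3 3 2 0 0], max=3
Drop 3: I rot1 at col 4 lands with bottom-row=2; cleared 0 line(s) (total 0); column heights now [0 2 3 3 6 0 0], max=6
Drop 4: Z rot2 at col 2 lands with bottom-row=6; cleared 0 line(s) (total 0); column heights now [0 2 8 8 7 0 0], max=8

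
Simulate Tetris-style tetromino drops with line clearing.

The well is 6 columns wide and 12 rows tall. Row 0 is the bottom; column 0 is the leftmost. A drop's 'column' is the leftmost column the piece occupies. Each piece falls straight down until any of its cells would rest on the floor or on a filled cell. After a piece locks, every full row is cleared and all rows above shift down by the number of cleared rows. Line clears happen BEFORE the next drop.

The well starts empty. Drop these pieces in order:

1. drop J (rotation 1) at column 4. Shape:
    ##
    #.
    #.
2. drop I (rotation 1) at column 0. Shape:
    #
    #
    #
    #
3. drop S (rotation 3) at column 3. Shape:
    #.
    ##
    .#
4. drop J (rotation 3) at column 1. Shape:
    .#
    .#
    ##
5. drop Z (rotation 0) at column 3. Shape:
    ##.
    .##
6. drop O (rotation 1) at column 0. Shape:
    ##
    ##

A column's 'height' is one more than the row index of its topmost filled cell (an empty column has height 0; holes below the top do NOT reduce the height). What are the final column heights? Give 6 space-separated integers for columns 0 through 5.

Answer: 6 6 3 7 7 6

Derivation:
Drop 1: J rot1 at col 4 lands with bottom-row=0; cleared 0 line(s) (total 0); column heights now [0 0 0 0 3 3], max=3
Drop 2: I rot1 at col 0 lands with bottom-row=0; cleared 0 line(s) (total 0); column heights now [4 0 0 0 3 3], max=4
Drop 3: S rot3 at col 3 lands with bottom-row=3; cleared 0 line(s) (total 0); column heights now [4 0 0 6 5 3], max=6
Drop 4: J rot3 at col 1 lands with bottom-row=0; cleared 0 line(s) (total 0); column heights now [4 1 3 6 5 3], max=6
Drop 5: Z rot0 at col 3 lands with bottom-row=5; cleared 0 line(s) (total 0); column heights now [4 1 3 7 7 6], max=7
Drop 6: O rot1 at col 0 lands with bottom-row=4; cleared 0 line(s) (total 0); column heights now [6 6 3 7 7 6], max=7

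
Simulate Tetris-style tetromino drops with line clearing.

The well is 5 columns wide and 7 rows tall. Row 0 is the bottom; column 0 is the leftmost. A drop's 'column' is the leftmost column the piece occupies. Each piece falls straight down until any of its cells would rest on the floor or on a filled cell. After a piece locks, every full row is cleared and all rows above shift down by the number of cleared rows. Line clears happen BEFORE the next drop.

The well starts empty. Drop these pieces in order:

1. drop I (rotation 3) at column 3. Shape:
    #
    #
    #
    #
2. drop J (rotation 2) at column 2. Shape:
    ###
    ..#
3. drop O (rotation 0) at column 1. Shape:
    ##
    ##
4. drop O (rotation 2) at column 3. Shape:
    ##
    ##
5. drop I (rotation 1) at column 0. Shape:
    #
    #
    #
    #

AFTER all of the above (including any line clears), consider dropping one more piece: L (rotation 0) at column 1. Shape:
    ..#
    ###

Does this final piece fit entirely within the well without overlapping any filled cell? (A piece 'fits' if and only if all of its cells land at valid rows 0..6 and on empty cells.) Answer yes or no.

Answer: no

Derivation:
Drop 1: I rot3 at col 3 lands with bottom-row=0; cleared 0 line(s) (total 0); column heights now [0 0 0 4 0], max=4
Drop 2: J rot2 at col 2 lands with bottom-row=3; cleared 0 line(s) (total 0); column heights now [0 0 5 5 5], max=5
Drop 3: O rot0 at col 1 lands with bottom-row=5; cleared 0 line(s) (total 0); column heights now [0 7 7 5 5], max=7
Drop 4: O rot2 at col 3 lands with bottom-row=5; cleared 0 line(s) (total 0); column heights now [0 7 7 7 7], max=7
Drop 5: I rot1 at col 0 lands with bottom-row=0; cleared 0 line(s) (total 0); column heights now [4 7 7 7 7], max=7
Test piece L rot0 at col 1 (width 3): heights before test = [4 7 7 7 7]; fits = False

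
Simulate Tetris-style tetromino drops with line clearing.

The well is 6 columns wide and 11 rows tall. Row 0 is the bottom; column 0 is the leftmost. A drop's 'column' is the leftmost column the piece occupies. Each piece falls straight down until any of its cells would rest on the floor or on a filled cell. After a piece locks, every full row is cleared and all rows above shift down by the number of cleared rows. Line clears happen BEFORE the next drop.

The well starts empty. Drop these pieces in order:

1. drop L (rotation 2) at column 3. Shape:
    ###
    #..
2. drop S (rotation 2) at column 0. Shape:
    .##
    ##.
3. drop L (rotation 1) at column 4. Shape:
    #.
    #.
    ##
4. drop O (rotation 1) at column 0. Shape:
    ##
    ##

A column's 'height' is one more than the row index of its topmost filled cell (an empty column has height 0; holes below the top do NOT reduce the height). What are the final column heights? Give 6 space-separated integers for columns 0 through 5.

Drop 1: L rot2 at col 3 lands with bottom-row=0; cleared 0 line(s) (total 0); column heights now [0 0 0 2 2 2], max=2
Drop 2: S rot2 at col 0 lands with bottom-row=0; cleared 0 line(s) (total 0); column heights now [1 2 2 2 2 2], max=2
Drop 3: L rot1 at col 4 lands with bottom-row=2; cleared 0 line(s) (total 0); column heights now [1 2 2 2 5 3], max=5
Drop 4: O rot1 at col 0 lands with bottom-row=2; cleared 0 line(s) (total 0); column heights now [4 4 2 2 5 3], max=5

Answer: 4 4 2 2 5 3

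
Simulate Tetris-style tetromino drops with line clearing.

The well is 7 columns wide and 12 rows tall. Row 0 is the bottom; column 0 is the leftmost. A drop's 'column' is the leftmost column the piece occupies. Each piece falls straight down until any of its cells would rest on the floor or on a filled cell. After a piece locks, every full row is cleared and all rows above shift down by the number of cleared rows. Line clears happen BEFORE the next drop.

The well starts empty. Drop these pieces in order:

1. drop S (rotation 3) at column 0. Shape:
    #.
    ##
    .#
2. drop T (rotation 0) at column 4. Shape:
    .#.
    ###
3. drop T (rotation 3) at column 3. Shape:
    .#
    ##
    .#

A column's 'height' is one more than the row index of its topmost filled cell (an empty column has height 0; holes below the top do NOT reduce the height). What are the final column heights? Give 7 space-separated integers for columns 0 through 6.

Answer: 3 2 0 3 4 2 1

Derivation:
Drop 1: S rot3 at col 0 lands with bottom-row=0; cleared 0 line(s) (total 0); column heights now [3 2 0 0 0 0 0], max=3
Drop 2: T rot0 at col 4 lands with bottom-row=0; cleared 0 line(s) (total 0); column heights now [3 2 0 0 1 2 1], max=3
Drop 3: T rot3 at col 3 lands with bottom-row=1; cleared 0 line(s) (total 0); column heights now [3 2 0 3 4 2 1], max=4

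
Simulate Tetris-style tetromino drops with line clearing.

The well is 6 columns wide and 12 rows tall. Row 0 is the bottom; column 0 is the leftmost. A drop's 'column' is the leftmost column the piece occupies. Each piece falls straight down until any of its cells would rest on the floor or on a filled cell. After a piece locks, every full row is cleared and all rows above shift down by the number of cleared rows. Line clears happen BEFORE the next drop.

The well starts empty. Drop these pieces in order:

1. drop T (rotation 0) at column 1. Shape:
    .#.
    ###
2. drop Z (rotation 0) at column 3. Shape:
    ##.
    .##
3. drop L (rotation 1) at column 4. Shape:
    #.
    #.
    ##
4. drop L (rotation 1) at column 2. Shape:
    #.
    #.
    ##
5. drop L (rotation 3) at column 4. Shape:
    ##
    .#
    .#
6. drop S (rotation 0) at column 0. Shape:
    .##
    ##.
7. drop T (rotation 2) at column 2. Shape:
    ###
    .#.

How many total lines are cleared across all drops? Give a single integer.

Drop 1: T rot0 at col 1 lands with bottom-row=0; cleared 0 line(s) (total 0); column heights now [0 1 2 1 0 0], max=2
Drop 2: Z rot0 at col 3 lands with bottom-row=0; cleared 0 line(s) (total 0); column heights now [0 1 2 2 2 1], max=2
Drop 3: L rot1 at col 4 lands with bottom-row=2; cleared 0 line(s) (total 0); column heights now [0 1 2 2 5 3], max=5
Drop 4: L rot1 at col 2 lands with bottom-row=2; cleared 0 line(s) (total 0); column heights now [0 1 5 3 5 3], max=5
Drop 5: L rot3 at col 4 lands with bottom-row=3; cleared 0 line(s) (total 0); column heights now [0 1 5 3 6 6], max=6
Drop 6: S rot0 at col 0 lands with bottom-row=4; cleared 0 line(s) (total 0); column heights now [5 6 6 3 6 6], max=6
Drop 7: T rot2 at col 2 lands with bottom-row=5; cleared 0 line(s) (total 0); column heights now [5 6 7 7 7 6], max=7

Answer: 0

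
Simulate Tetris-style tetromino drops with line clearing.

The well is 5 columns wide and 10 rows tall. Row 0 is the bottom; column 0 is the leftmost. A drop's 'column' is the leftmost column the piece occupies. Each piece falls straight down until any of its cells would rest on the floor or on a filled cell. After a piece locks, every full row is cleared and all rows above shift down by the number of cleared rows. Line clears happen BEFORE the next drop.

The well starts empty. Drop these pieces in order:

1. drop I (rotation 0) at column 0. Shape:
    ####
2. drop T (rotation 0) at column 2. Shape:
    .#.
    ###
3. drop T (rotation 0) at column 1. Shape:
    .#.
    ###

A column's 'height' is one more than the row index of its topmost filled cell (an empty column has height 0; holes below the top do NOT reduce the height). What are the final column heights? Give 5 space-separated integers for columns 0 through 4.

Answer: 1 4 5 4 2

Derivation:
Drop 1: I rot0 at col 0 lands with bottom-row=0; cleared 0 line(s) (total 0); column heights now [1 1 1 1 0], max=1
Drop 2: T rot0 at col 2 lands with bottom-row=1; cleared 0 line(s) (total 0); column heights now [1 1 2 3 2], max=3
Drop 3: T rot0 at col 1 lands with bottom-row=3; cleared 0 line(s) (total 0); column heights now [1 4 5 4 2], max=5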